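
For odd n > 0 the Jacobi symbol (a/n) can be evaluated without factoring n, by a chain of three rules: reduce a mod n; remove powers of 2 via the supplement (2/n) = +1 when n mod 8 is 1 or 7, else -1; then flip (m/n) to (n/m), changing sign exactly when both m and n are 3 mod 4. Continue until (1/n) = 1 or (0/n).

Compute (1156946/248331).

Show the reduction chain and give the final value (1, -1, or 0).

(1156946/248331) = (163622/248331)   [reduce mod 248331]
163622 = 2^1·81811; (2/248331) = -1 since 248331 mod 8 = 3, so (163622/248331) = (-1)^1·(81811/248331); sign now -1
reciprocity: (81811/248331) = -1·(248331/81811) since 81811 mod 4 = 3, 248331 mod 4 = 3; sign now +1
(248331/81811) = (2898/81811)   [reduce mod 81811]
2898 = 2^1·1449; (2/81811) = -1 since 81811 mod 8 = 3, so (2898/81811) = (-1)^1·(1449/81811); sign now -1
reciprocity: (1449/81811) = +1·(81811/1449) since 1449 mod 4 = 1, 81811 mod 4 = 3; sign now -1
(81811/1449) = (667/1449)   [reduce mod 1449]
reciprocity: (667/1449) = +1·(1449/667) since 667 mod 4 = 3, 1449 mod 4 = 1; sign now -1
(1449/667) = (115/667)   [reduce mod 667]
reciprocity: (115/667) = -1·(667/115) since 115 mod 4 = 3, 667 mod 4 = 3; sign now +1
(667/115) = (92/115)   [reduce mod 115]
92 = 2^2·23; (2/115) = -1 since 115 mod 8 = 3, so (92/115) = (-1)^2·(23/115); sign now +1
reciprocity: (23/115) = -1·(115/23) since 23 mod 4 = 3, 115 mod 4 = 3; sign now -1
(115/23) = (0/23)   [reduce mod 23]
(0/23) = 0   [gcd(a, n) > 1]; final value = 0

0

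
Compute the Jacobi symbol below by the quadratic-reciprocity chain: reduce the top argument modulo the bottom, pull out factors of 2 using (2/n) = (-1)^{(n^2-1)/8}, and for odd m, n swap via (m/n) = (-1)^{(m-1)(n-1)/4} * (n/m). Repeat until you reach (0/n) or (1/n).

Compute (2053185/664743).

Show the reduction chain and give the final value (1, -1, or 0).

(2053185/664743): 2053185 mod 664743 = 58956, so (2053185/664743) = (58956/664743)
factor out 2^2: 58956 = 2^2·14739; with 664743 mod 8 = 7, (2/664743) = +1; sign now +1; continue with (14739/664743)
flip (14739/664743) -> (664743/14739): both odd, 14739 mod 4 = 3, 664743 mod 4 = 3, so the flip contributes -1; sign now -1
(664743/14739): 664743 mod 14739 = 1488, so (664743/14739) = (1488/14739)
factor out 2^4: 1488 = 2^4·93; with 14739 mod 8 = 3, (2/14739) = -1; sign now -1; continue with (93/14739)
flip (93/14739) -> (14739/93): both odd, 93 mod 4 = 1, 14739 mod 4 = 3, so the flip contributes +1; sign now -1
(14739/93): 14739 mod 93 = 45, so (14739/93) = (45/93)
flip (45/93) -> (93/45): both odd, 45 mod 4 = 1, 93 mod 4 = 1, so the flip contributes +1; sign now -1
(93/45): 93 mod 45 = 3, so (93/45) = (3/45)
flip (3/45) -> (45/3): both odd, 3 mod 4 = 3, 45 mod 4 = 1, so the flip contributes +1; sign now -1
(45/3): 45 mod 3 = 0, so (45/3) = (0/3)
reached (0/3); gcd(a, n) > 1, so (0/3) = 0 and the symbol is 0

0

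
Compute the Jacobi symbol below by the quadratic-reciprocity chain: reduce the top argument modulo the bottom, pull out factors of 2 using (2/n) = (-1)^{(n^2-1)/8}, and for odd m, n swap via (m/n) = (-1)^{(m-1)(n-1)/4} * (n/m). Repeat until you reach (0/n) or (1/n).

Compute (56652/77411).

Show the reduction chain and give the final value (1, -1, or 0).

-1

factor out 2^2: 56652 = 2^2·14163; with 77411 mod 8 = 3, (2/77411) = -1; sign now +1; continue with (14163/77411)
flip (14163/77411) -> (77411/14163): both odd, 14163 mod 4 = 3, 77411 mod 4 = 3, so the flip contributes -1; sign now -1
(77411/14163): 77411 mod 14163 = 6596, so (77411/14163) = (6596/14163)
factor out 2^2: 6596 = 2^2·1649; with 14163 mod 8 = 3, (2/14163) = -1; sign now -1; continue with (1649/14163)
flip (1649/14163) -> (14163/1649): both odd, 1649 mod 4 = 1, 14163 mod 4 = 3, so the flip contributes +1; sign now -1
(14163/1649): 14163 mod 1649 = 971, so (14163/1649) = (971/1649)
flip (971/1649) -> (1649/971): both odd, 971 mod 4 = 3, 1649 mod 4 = 1, so the flip contributes +1; sign now -1
(1649/971): 1649 mod 971 = 678, so (1649/971) = (678/971)
factor out 2^1: 678 = 2^1·339; with 971 mod 8 = 3, (2/971) = -1; sign now +1; continue with (339/971)
flip (339/971) -> (971/339): both odd, 339 mod 4 = 3, 971 mod 4 = 3, so the flip contributes -1; sign now -1
(971/339): 971 mod 339 = 293, so (971/339) = (293/339)
flip (293/339) -> (339/293): both odd, 293 mod 4 = 1, 339 mod 4 = 3, so the flip contributes +1; sign now -1
(339/293): 339 mod 293 = 46, so (339/293) = (46/293)
factor out 2^1: 46 = 2^1·23; with 293 mod 8 = 5, (2/293) = -1; sign now +1; continue with (23/293)
flip (23/293) -> (293/23): both odd, 23 mod 4 = 3, 293 mod 4 = 1, so the flip contributes +1; sign now +1
(293/23): 293 mod 23 = 17, so (293/23) = (17/23)
flip (17/23) -> (23/17): both odd, 17 mod 4 = 1, 23 mod 4 = 3, so the flip contributes +1; sign now +1
(23/17): 23 mod 17 = 6, so (23/17) = (6/17)
factor out 2^1: 6 = 2^1·3; with 17 mod 8 = 1, (2/17) = +1; sign now +1; continue with (3/17)
flip (3/17) -> (17/3): both odd, 3 mod 4 = 3, 17 mod 4 = 1, so the flip contributes +1; sign now +1
(17/3): 17 mod 3 = 2, so (17/3) = (2/3)
factor out 2^1: 2 = 2^1·1; with 3 mod 8 = 3, (2/3) = -1; sign now -1; continue with (1/3)
reached (1/3) = 1, so the symbol is -1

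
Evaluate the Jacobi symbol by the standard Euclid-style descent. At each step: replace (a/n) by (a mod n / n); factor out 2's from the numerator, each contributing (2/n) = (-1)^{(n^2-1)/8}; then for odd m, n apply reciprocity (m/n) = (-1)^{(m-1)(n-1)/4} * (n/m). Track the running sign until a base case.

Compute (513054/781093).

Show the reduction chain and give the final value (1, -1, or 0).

1

513054 = 2^1·256527; (2/781093) = -1 since 781093 mod 8 = 5, so (513054/781093) = (-1)^1·(256527/781093); sign now -1
reciprocity: (256527/781093) = +1·(781093/256527) since 256527 mod 4 = 3, 781093 mod 4 = 1; sign now -1
(781093/256527) = (11512/256527)   [reduce mod 256527]
11512 = 2^3·1439; (2/256527) = +1 since 256527 mod 8 = 7, so (11512/256527) = (+1)^3·(1439/256527); sign now -1
reciprocity: (1439/256527) = -1·(256527/1439) since 1439 mod 4 = 3, 256527 mod 4 = 3; sign now +1
(256527/1439) = (385/1439)   [reduce mod 1439]
reciprocity: (385/1439) = +1·(1439/385) since 385 mod 4 = 1, 1439 mod 4 = 3; sign now +1
(1439/385) = (284/385)   [reduce mod 385]
284 = 2^2·71; (2/385) = +1 since 385 mod 8 = 1, so (284/385) = (+1)^2·(71/385); sign now +1
reciprocity: (71/385) = +1·(385/71) since 71 mod 4 = 3, 385 mod 4 = 1; sign now +1
(385/71) = (30/71)   [reduce mod 71]
30 = 2^1·15; (2/71) = +1 since 71 mod 8 = 7, so (30/71) = (+1)^1·(15/71); sign now +1
reciprocity: (15/71) = -1·(71/15) since 15 mod 4 = 3, 71 mod 4 = 3; sign now -1
(71/15) = (11/15)   [reduce mod 15]
reciprocity: (11/15) = -1·(15/11) since 11 mod 4 = 3, 15 mod 4 = 3; sign now +1
(15/11) = (4/11)   [reduce mod 11]
4 = 2^2·1; (2/11) = -1 since 11 mod 8 = 3, so (4/11) = (-1)^2·(1/11); sign now +1
(1/11) = 1; final value = sign = +1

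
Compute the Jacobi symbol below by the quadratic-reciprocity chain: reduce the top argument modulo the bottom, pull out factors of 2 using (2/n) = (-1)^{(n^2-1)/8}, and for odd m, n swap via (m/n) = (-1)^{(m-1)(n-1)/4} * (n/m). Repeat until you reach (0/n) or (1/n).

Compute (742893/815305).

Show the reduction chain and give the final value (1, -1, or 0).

reciprocity: (742893/815305) = +1·(815305/742893) since 742893 mod 4 = 1, 815305 mod 4 = 1; sign now +1
(815305/742893) = (72412/742893)   [reduce mod 742893]
72412 = 2^2·18103; (2/742893) = -1 since 742893 mod 8 = 5, so (72412/742893) = (-1)^2·(18103/742893); sign now +1
reciprocity: (18103/742893) = +1·(742893/18103) since 18103 mod 4 = 3, 742893 mod 4 = 1; sign now +1
(742893/18103) = (670/18103)   [reduce mod 18103]
670 = 2^1·335; (2/18103) = +1 since 18103 mod 8 = 7, so (670/18103) = (+1)^1·(335/18103); sign now +1
reciprocity: (335/18103) = -1·(18103/335) since 335 mod 4 = 3, 18103 mod 4 = 3; sign now -1
(18103/335) = (13/335)   [reduce mod 335]
reciprocity: (13/335) = +1·(335/13) since 13 mod 4 = 1, 335 mod 4 = 3; sign now -1
(335/13) = (10/13)   [reduce mod 13]
10 = 2^1·5; (2/13) = -1 since 13 mod 8 = 5, so (10/13) = (-1)^1·(5/13); sign now +1
reciprocity: (5/13) = +1·(13/5) since 5 mod 4 = 1, 13 mod 4 = 1; sign now +1
(13/5) = (3/5)   [reduce mod 5]
reciprocity: (3/5) = +1·(5/3) since 3 mod 4 = 3, 5 mod 4 = 1; sign now +1
(5/3) = (2/3)   [reduce mod 3]
2 = 2^1·1; (2/3) = -1 since 3 mod 8 = 3, so (2/3) = (-1)^1·(1/3); sign now -1
(1/3) = 1; final value = sign = -1

-1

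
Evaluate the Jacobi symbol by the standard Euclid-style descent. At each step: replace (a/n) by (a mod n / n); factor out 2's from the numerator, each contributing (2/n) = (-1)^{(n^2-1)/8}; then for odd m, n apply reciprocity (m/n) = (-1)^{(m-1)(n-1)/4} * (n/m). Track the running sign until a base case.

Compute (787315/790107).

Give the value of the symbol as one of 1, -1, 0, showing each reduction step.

1

reciprocity: (787315/790107) = -1·(790107/787315) since 787315 mod 4 = 3, 790107 mod 4 = 3; sign now -1
(790107/787315) = (2792/787315)   [reduce mod 787315]
2792 = 2^3·349; (2/787315) = -1 since 787315 mod 8 = 3, so (2792/787315) = (-1)^3·(349/787315); sign now +1
reciprocity: (349/787315) = +1·(787315/349) since 349 mod 4 = 1, 787315 mod 4 = 3; sign now +1
(787315/349) = (320/349)   [reduce mod 349]
320 = 2^6·5; (2/349) = -1 since 349 mod 8 = 5, so (320/349) = (-1)^6·(5/349); sign now +1
reciprocity: (5/349) = +1·(349/5) since 5 mod 4 = 1, 349 mod 4 = 1; sign now +1
(349/5) = (4/5)   [reduce mod 5]
4 = 2^2·1; (2/5) = -1 since 5 mod 8 = 5, so (4/5) = (-1)^2·(1/5); sign now +1
(1/5) = 1; final value = sign = +1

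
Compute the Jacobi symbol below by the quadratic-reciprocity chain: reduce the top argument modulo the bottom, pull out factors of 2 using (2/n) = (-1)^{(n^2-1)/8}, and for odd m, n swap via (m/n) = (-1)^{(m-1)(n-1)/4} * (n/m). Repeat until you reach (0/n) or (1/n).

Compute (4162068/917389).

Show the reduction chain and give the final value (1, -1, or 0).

-1

(4162068/917389) = (492512/917389)   [reduce mod 917389]
492512 = 2^5·15391; (2/917389) = -1 since 917389 mod 8 = 5, so (492512/917389) = (-1)^5·(15391/917389); sign now -1
reciprocity: (15391/917389) = +1·(917389/15391) since 15391 mod 4 = 3, 917389 mod 4 = 1; sign now -1
(917389/15391) = (9320/15391)   [reduce mod 15391]
9320 = 2^3·1165; (2/15391) = +1 since 15391 mod 8 = 7, so (9320/15391) = (+1)^3·(1165/15391); sign now -1
reciprocity: (1165/15391) = +1·(15391/1165) since 1165 mod 4 = 1, 15391 mod 4 = 3; sign now -1
(15391/1165) = (246/1165)   [reduce mod 1165]
246 = 2^1·123; (2/1165) = -1 since 1165 mod 8 = 5, so (246/1165) = (-1)^1·(123/1165); sign now +1
reciprocity: (123/1165) = +1·(1165/123) since 123 mod 4 = 3, 1165 mod 4 = 1; sign now +1
(1165/123) = (58/123)   [reduce mod 123]
58 = 2^1·29; (2/123) = -1 since 123 mod 8 = 3, so (58/123) = (-1)^1·(29/123); sign now -1
reciprocity: (29/123) = +1·(123/29) since 29 mod 4 = 1, 123 mod 4 = 3; sign now -1
(123/29) = (7/29)   [reduce mod 29]
reciprocity: (7/29) = +1·(29/7) since 7 mod 4 = 3, 29 mod 4 = 1; sign now -1
(29/7) = (1/7)   [reduce mod 7]
(1/7) = 1; final value = sign = -1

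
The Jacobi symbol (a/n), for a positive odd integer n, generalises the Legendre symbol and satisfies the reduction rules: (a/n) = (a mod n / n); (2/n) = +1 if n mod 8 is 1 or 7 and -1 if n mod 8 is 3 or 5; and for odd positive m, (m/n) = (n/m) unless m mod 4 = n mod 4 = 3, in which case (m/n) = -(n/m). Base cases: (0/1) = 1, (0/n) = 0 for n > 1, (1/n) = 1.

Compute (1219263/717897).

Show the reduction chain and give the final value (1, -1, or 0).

(1219263/717897) = (501366/717897)   [reduce mod 717897]
501366 = 2^1·250683; (2/717897) = +1 since 717897 mod 8 = 1, so (501366/717897) = (+1)^1·(250683/717897); sign now +1
reciprocity: (250683/717897) = +1·(717897/250683) since 250683 mod 4 = 3, 717897 mod 4 = 1; sign now +1
(717897/250683) = (216531/250683)   [reduce mod 250683]
reciprocity: (216531/250683) = -1·(250683/216531) since 216531 mod 4 = 3, 250683 mod 4 = 3; sign now -1
(250683/216531) = (34152/216531)   [reduce mod 216531]
34152 = 2^3·4269; (2/216531) = -1 since 216531 mod 8 = 3, so (34152/216531) = (-1)^3·(4269/216531); sign now +1
reciprocity: (4269/216531) = +1·(216531/4269) since 4269 mod 4 = 1, 216531 mod 4 = 3; sign now +1
(216531/4269) = (3081/4269)   [reduce mod 4269]
reciprocity: (3081/4269) = +1·(4269/3081) since 3081 mod 4 = 1, 4269 mod 4 = 1; sign now +1
(4269/3081) = (1188/3081)   [reduce mod 3081]
1188 = 2^2·297; (2/3081) = +1 since 3081 mod 8 = 1, so (1188/3081) = (+1)^2·(297/3081); sign now +1
reciprocity: (297/3081) = +1·(3081/297) since 297 mod 4 = 1, 3081 mod 4 = 1; sign now +1
(3081/297) = (111/297)   [reduce mod 297]
reciprocity: (111/297) = +1·(297/111) since 111 mod 4 = 3, 297 mod 4 = 1; sign now +1
(297/111) = (75/111)   [reduce mod 111]
reciprocity: (75/111) = -1·(111/75) since 75 mod 4 = 3, 111 mod 4 = 3; sign now -1
(111/75) = (36/75)   [reduce mod 75]
36 = 2^2·9; (2/75) = -1 since 75 mod 8 = 3, so (36/75) = (-1)^2·(9/75); sign now -1
reciprocity: (9/75) = +1·(75/9) since 9 mod 4 = 1, 75 mod 4 = 3; sign now -1
(75/9) = (3/9)   [reduce mod 9]
reciprocity: (3/9) = +1·(9/3) since 3 mod 4 = 3, 9 mod 4 = 1; sign now -1
(9/3) = (0/3)   [reduce mod 3]
(0/3) = 0   [gcd(a, n) > 1]; final value = 0

0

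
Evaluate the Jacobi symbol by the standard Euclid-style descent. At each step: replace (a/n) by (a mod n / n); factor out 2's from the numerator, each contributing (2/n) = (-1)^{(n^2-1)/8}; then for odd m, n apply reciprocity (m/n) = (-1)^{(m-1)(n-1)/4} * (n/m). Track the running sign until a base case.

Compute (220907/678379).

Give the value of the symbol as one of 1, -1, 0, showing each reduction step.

-1

flip (220907/678379) -> (678379/220907): both odd, 220907 mod 4 = 3, 678379 mod 4 = 3, so the flip contributes -1; sign now -1
(678379/220907): 678379 mod 220907 = 15658, so (678379/220907) = (15658/220907)
factor out 2^1: 15658 = 2^1·7829; with 220907 mod 8 = 3, (2/220907) = -1; sign now +1; continue with (7829/220907)
flip (7829/220907) -> (220907/7829): both odd, 7829 mod 4 = 1, 220907 mod 4 = 3, so the flip contributes +1; sign now +1
(220907/7829): 220907 mod 7829 = 1695, so (220907/7829) = (1695/7829)
flip (1695/7829) -> (7829/1695): both odd, 1695 mod 4 = 3, 7829 mod 4 = 1, so the flip contributes +1; sign now +1
(7829/1695): 7829 mod 1695 = 1049, so (7829/1695) = (1049/1695)
flip (1049/1695) -> (1695/1049): both odd, 1049 mod 4 = 1, 1695 mod 4 = 3, so the flip contributes +1; sign now +1
(1695/1049): 1695 mod 1049 = 646, so (1695/1049) = (646/1049)
factor out 2^1: 646 = 2^1·323; with 1049 mod 8 = 1, (2/1049) = +1; sign now +1; continue with (323/1049)
flip (323/1049) -> (1049/323): both odd, 323 mod 4 = 3, 1049 mod 4 = 1, so the flip contributes +1; sign now +1
(1049/323): 1049 mod 323 = 80, so (1049/323) = (80/323)
factor out 2^4: 80 = 2^4·5; with 323 mod 8 = 3, (2/323) = -1; sign now +1; continue with (5/323)
flip (5/323) -> (323/5): both odd, 5 mod 4 = 1, 323 mod 4 = 3, so the flip contributes +1; sign now +1
(323/5): 323 mod 5 = 3, so (323/5) = (3/5)
flip (3/5) -> (5/3): both odd, 3 mod 4 = 3, 5 mod 4 = 1, so the flip contributes +1; sign now +1
(5/3): 5 mod 3 = 2, so (5/3) = (2/3)
factor out 2^1: 2 = 2^1·1; with 3 mod 8 = 3, (2/3) = -1; sign now -1; continue with (1/3)
reached (1/3) = 1, so the symbol is -1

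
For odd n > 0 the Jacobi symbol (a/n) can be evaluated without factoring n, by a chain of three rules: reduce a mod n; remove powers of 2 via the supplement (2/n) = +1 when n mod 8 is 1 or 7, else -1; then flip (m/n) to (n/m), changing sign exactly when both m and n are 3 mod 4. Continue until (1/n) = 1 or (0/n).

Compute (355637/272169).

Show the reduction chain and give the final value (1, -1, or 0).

(355637/272169): 355637 mod 272169 = 83468, so (355637/272169) = (83468/272169)
factor out 2^2: 83468 = 2^2·20867; with 272169 mod 8 = 1, (2/272169) = +1; sign now +1; continue with (20867/272169)
flip (20867/272169) -> (272169/20867): both odd, 20867 mod 4 = 3, 272169 mod 4 = 1, so the flip contributes +1; sign now +1
(272169/20867): 272169 mod 20867 = 898, so (272169/20867) = (898/20867)
factor out 2^1: 898 = 2^1·449; with 20867 mod 8 = 3, (2/20867) = -1; sign now -1; continue with (449/20867)
flip (449/20867) -> (20867/449): both odd, 449 mod 4 = 1, 20867 mod 4 = 3, so the flip contributes +1; sign now -1
(20867/449): 20867 mod 449 = 213, so (20867/449) = (213/449)
flip (213/449) -> (449/213): both odd, 213 mod 4 = 1, 449 mod 4 = 1, so the flip contributes +1; sign now -1
(449/213): 449 mod 213 = 23, so (449/213) = (23/213)
flip (23/213) -> (213/23): both odd, 23 mod 4 = 3, 213 mod 4 = 1, so the flip contributes +1; sign now -1
(213/23): 213 mod 23 = 6, so (213/23) = (6/23)
factor out 2^1: 6 = 2^1·3; with 23 mod 8 = 7, (2/23) = +1; sign now -1; continue with (3/23)
flip (3/23) -> (23/3): both odd, 3 mod 4 = 3, 23 mod 4 = 3, so the flip contributes -1; sign now +1
(23/3): 23 mod 3 = 2, so (23/3) = (2/3)
factor out 2^1: 2 = 2^1·1; with 3 mod 8 = 3, (2/3) = -1; sign now -1; continue with (1/3)
reached (1/3) = 1, so the symbol is -1

-1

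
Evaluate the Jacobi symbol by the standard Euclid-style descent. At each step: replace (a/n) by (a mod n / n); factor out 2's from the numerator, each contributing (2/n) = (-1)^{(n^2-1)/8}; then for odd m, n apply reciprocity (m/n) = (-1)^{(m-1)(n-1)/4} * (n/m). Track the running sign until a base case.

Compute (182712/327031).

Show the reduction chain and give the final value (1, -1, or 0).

-1

factor out 2^3: 182712 = 2^3·22839; with 327031 mod 8 = 7, (2/327031) = +1; sign now +1; continue with (22839/327031)
flip (22839/327031) -> (327031/22839): both odd, 22839 mod 4 = 3, 327031 mod 4 = 3, so the flip contributes -1; sign now -1
(327031/22839): 327031 mod 22839 = 7285, so (327031/22839) = (7285/22839)
flip (7285/22839) -> (22839/7285): both odd, 7285 mod 4 = 1, 22839 mod 4 = 3, so the flip contributes +1; sign now -1
(22839/7285): 22839 mod 7285 = 984, so (22839/7285) = (984/7285)
factor out 2^3: 984 = 2^3·123; with 7285 mod 8 = 5, (2/7285) = -1; sign now +1; continue with (123/7285)
flip (123/7285) -> (7285/123): both odd, 123 mod 4 = 3, 7285 mod 4 = 1, so the flip contributes +1; sign now +1
(7285/123): 7285 mod 123 = 28, so (7285/123) = (28/123)
factor out 2^2: 28 = 2^2·7; with 123 mod 8 = 3, (2/123) = -1; sign now +1; continue with (7/123)
flip (7/123) -> (123/7): both odd, 7 mod 4 = 3, 123 mod 4 = 3, so the flip contributes -1; sign now -1
(123/7): 123 mod 7 = 4, so (123/7) = (4/7)
factor out 2^2: 4 = 2^2·1; with 7 mod 8 = 7, (2/7) = +1; sign now -1; continue with (1/7)
reached (1/7) = 1, so the symbol is -1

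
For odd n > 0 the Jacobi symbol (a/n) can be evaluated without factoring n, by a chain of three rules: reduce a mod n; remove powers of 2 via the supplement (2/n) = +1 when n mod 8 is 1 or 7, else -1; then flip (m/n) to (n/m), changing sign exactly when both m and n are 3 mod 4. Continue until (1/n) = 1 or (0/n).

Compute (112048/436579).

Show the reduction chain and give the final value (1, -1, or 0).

1

factor out 2^4: 112048 = 2^4·7003; with 436579 mod 8 = 3, (2/436579) = -1; sign now +1; continue with (7003/436579)
flip (7003/436579) -> (436579/7003): both odd, 7003 mod 4 = 3, 436579 mod 4 = 3, so the flip contributes -1; sign now -1
(436579/7003): 436579 mod 7003 = 2393, so (436579/7003) = (2393/7003)
flip (2393/7003) -> (7003/2393): both odd, 2393 mod 4 = 1, 7003 mod 4 = 3, so the flip contributes +1; sign now -1
(7003/2393): 7003 mod 2393 = 2217, so (7003/2393) = (2217/2393)
flip (2217/2393) -> (2393/2217): both odd, 2217 mod 4 = 1, 2393 mod 4 = 1, so the flip contributes +1; sign now -1
(2393/2217): 2393 mod 2217 = 176, so (2393/2217) = (176/2217)
factor out 2^4: 176 = 2^4·11; with 2217 mod 8 = 1, (2/2217) = +1; sign now -1; continue with (11/2217)
flip (11/2217) -> (2217/11): both odd, 11 mod 4 = 3, 2217 mod 4 = 1, so the flip contributes +1; sign now -1
(2217/11): 2217 mod 11 = 6, so (2217/11) = (6/11)
factor out 2^1: 6 = 2^1·3; with 11 mod 8 = 3, (2/11) = -1; sign now +1; continue with (3/11)
flip (3/11) -> (11/3): both odd, 3 mod 4 = 3, 11 mod 4 = 3, so the flip contributes -1; sign now -1
(11/3): 11 mod 3 = 2, so (11/3) = (2/3)
factor out 2^1: 2 = 2^1·1; with 3 mod 8 = 3, (2/3) = -1; sign now +1; continue with (1/3)
reached (1/3) = 1, so the symbol is +1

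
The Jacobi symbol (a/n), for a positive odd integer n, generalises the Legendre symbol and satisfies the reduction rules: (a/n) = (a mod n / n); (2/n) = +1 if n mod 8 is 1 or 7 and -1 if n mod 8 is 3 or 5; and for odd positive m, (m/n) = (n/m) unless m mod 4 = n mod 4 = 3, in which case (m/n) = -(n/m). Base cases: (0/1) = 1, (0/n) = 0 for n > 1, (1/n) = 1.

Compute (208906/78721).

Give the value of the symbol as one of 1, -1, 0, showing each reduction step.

(208906/78721) = (51464/78721)   [reduce mod 78721]
51464 = 2^3·6433; (2/78721) = +1 since 78721 mod 8 = 1, so (51464/78721) = (+1)^3·(6433/78721); sign now +1
reciprocity: (6433/78721) = +1·(78721/6433) since 6433 mod 4 = 1, 78721 mod 4 = 1; sign now +1
(78721/6433) = (1525/6433)   [reduce mod 6433]
reciprocity: (1525/6433) = +1·(6433/1525) since 1525 mod 4 = 1, 6433 mod 4 = 1; sign now +1
(6433/1525) = (333/1525)   [reduce mod 1525]
reciprocity: (333/1525) = +1·(1525/333) since 333 mod 4 = 1, 1525 mod 4 = 1; sign now +1
(1525/333) = (193/333)   [reduce mod 333]
reciprocity: (193/333) = +1·(333/193) since 193 mod 4 = 1, 333 mod 4 = 1; sign now +1
(333/193) = (140/193)   [reduce mod 193]
140 = 2^2·35; (2/193) = +1 since 193 mod 8 = 1, so (140/193) = (+1)^2·(35/193); sign now +1
reciprocity: (35/193) = +1·(193/35) since 35 mod 4 = 3, 193 mod 4 = 1; sign now +1
(193/35) = (18/35)   [reduce mod 35]
18 = 2^1·9; (2/35) = -1 since 35 mod 8 = 3, so (18/35) = (-1)^1·(9/35); sign now -1
reciprocity: (9/35) = +1·(35/9) since 9 mod 4 = 1, 35 mod 4 = 3; sign now -1
(35/9) = (8/9)   [reduce mod 9]
8 = 2^3·1; (2/9) = +1 since 9 mod 8 = 1, so (8/9) = (+1)^3·(1/9); sign now -1
(1/9) = 1; final value = sign = -1

-1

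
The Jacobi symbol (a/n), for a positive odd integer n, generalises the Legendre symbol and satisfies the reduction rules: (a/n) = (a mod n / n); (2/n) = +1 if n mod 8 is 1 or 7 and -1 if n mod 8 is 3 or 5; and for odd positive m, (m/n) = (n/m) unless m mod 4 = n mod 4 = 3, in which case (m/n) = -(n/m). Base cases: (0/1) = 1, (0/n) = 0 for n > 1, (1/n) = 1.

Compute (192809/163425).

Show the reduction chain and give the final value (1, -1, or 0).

(192809/163425): 192809 mod 163425 = 29384, so (192809/163425) = (29384/163425)
factor out 2^3: 29384 = 2^3·3673; with 163425 mod 8 = 1, (2/163425) = +1; sign now +1; continue with (3673/163425)
flip (3673/163425) -> (163425/3673): both odd, 3673 mod 4 = 1, 163425 mod 4 = 1, so the flip contributes +1; sign now +1
(163425/3673): 163425 mod 3673 = 1813, so (163425/3673) = (1813/3673)
flip (1813/3673) -> (3673/1813): both odd, 1813 mod 4 = 1, 3673 mod 4 = 1, so the flip contributes +1; sign now +1
(3673/1813): 3673 mod 1813 = 47, so (3673/1813) = (47/1813)
flip (47/1813) -> (1813/47): both odd, 47 mod 4 = 3, 1813 mod 4 = 1, so the flip contributes +1; sign now +1
(1813/47): 1813 mod 47 = 27, so (1813/47) = (27/47)
flip (27/47) -> (47/27): both odd, 27 mod 4 = 3, 47 mod 4 = 3, so the flip contributes -1; sign now -1
(47/27): 47 mod 27 = 20, so (47/27) = (20/27)
factor out 2^2: 20 = 2^2·5; with 27 mod 8 = 3, (2/27) = -1; sign now -1; continue with (5/27)
flip (5/27) -> (27/5): both odd, 5 mod 4 = 1, 27 mod 4 = 3, so the flip contributes +1; sign now -1
(27/5): 27 mod 5 = 2, so (27/5) = (2/5)
factor out 2^1: 2 = 2^1·1; with 5 mod 8 = 5, (2/5) = -1; sign now +1; continue with (1/5)
reached (1/5) = 1, so the symbol is +1

1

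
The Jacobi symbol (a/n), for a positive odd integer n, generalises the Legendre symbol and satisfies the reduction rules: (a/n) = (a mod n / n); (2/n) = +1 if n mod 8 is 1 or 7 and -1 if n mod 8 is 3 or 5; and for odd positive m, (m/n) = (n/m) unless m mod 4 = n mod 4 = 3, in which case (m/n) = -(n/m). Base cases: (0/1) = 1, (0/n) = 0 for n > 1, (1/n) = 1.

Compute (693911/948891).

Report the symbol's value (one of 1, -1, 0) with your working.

reciprocity: (693911/948891) = -1·(948891/693911) since 693911 mod 4 = 3, 948891 mod 4 = 3; sign now -1
(948891/693911) = (254980/693911)   [reduce mod 693911]
254980 = 2^2·63745; (2/693911) = +1 since 693911 mod 8 = 7, so (254980/693911) = (+1)^2·(63745/693911); sign now -1
reciprocity: (63745/693911) = +1·(693911/63745) since 63745 mod 4 = 1, 693911 mod 4 = 3; sign now -1
(693911/63745) = (56461/63745)   [reduce mod 63745]
reciprocity: (56461/63745) = +1·(63745/56461) since 56461 mod 4 = 1, 63745 mod 4 = 1; sign now -1
(63745/56461) = (7284/56461)   [reduce mod 56461]
7284 = 2^2·1821; (2/56461) = -1 since 56461 mod 8 = 5, so (7284/56461) = (-1)^2·(1821/56461); sign now -1
reciprocity: (1821/56461) = +1·(56461/1821) since 1821 mod 4 = 1, 56461 mod 4 = 1; sign now -1
(56461/1821) = (10/1821)   [reduce mod 1821]
10 = 2^1·5; (2/1821) = -1 since 1821 mod 8 = 5, so (10/1821) = (-1)^1·(5/1821); sign now +1
reciprocity: (5/1821) = +1·(1821/5) since 5 mod 4 = 1, 1821 mod 4 = 1; sign now +1
(1821/5) = (1/5)   [reduce mod 5]
(1/5) = 1; final value = sign = +1

1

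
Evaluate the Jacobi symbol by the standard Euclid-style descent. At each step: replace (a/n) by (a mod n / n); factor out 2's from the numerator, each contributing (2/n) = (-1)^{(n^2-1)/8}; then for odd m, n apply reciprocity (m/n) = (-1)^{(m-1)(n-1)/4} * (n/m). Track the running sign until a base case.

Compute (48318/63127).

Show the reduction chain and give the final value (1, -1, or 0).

factor out 2^1: 48318 = 2^1·24159; with 63127 mod 8 = 7, (2/63127) = +1; sign now +1; continue with (24159/63127)
flip (24159/63127) -> (63127/24159): both odd, 24159 mod 4 = 3, 63127 mod 4 = 3, so the flip contributes -1; sign now -1
(63127/24159): 63127 mod 24159 = 14809, so (63127/24159) = (14809/24159)
flip (14809/24159) -> (24159/14809): both odd, 14809 mod 4 = 1, 24159 mod 4 = 3, so the flip contributes +1; sign now -1
(24159/14809): 24159 mod 14809 = 9350, so (24159/14809) = (9350/14809)
factor out 2^1: 9350 = 2^1·4675; with 14809 mod 8 = 1, (2/14809) = +1; sign now -1; continue with (4675/14809)
flip (4675/14809) -> (14809/4675): both odd, 4675 mod 4 = 3, 14809 mod 4 = 1, so the flip contributes +1; sign now -1
(14809/4675): 14809 mod 4675 = 784, so (14809/4675) = (784/4675)
factor out 2^4: 784 = 2^4·49; with 4675 mod 8 = 3, (2/4675) = -1; sign now -1; continue with (49/4675)
flip (49/4675) -> (4675/49): both odd, 49 mod 4 = 1, 4675 mod 4 = 3, so the flip contributes +1; sign now -1
(4675/49): 4675 mod 49 = 20, so (4675/49) = (20/49)
factor out 2^2: 20 = 2^2·5; with 49 mod 8 = 1, (2/49) = +1; sign now -1; continue with (5/49)
flip (5/49) -> (49/5): both odd, 5 mod 4 = 1, 49 mod 4 = 1, so the flip contributes +1; sign now -1
(49/5): 49 mod 5 = 4, so (49/5) = (4/5)
factor out 2^2: 4 = 2^2·1; with 5 mod 8 = 5, (2/5) = -1; sign now -1; continue with (1/5)
reached (1/5) = 1, so the symbol is -1

-1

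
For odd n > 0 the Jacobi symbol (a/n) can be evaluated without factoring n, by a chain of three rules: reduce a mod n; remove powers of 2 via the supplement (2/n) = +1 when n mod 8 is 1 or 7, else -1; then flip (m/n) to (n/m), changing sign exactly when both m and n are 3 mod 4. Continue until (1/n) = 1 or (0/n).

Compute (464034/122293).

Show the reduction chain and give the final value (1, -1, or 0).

(464034/122293): 464034 mod 122293 = 97155, so (464034/122293) = (97155/122293)
flip (97155/122293) -> (122293/97155): both odd, 97155 mod 4 = 3, 122293 mod 4 = 1, so the flip contributes +1; sign now +1
(122293/97155): 122293 mod 97155 = 25138, so (122293/97155) = (25138/97155)
factor out 2^1: 25138 = 2^1·12569; with 97155 mod 8 = 3, (2/97155) = -1; sign now -1; continue with (12569/97155)
flip (12569/97155) -> (97155/12569): both odd, 12569 mod 4 = 1, 97155 mod 4 = 3, so the flip contributes +1; sign now -1
(97155/12569): 97155 mod 12569 = 9172, so (97155/12569) = (9172/12569)
factor out 2^2: 9172 = 2^2·2293; with 12569 mod 8 = 1, (2/12569) = +1; sign now -1; continue with (2293/12569)
flip (2293/12569) -> (12569/2293): both odd, 2293 mod 4 = 1, 12569 mod 4 = 1, so the flip contributes +1; sign now -1
(12569/2293): 12569 mod 2293 = 1104, so (12569/2293) = (1104/2293)
factor out 2^4: 1104 = 2^4·69; with 2293 mod 8 = 5, (2/2293) = -1; sign now -1; continue with (69/2293)
flip (69/2293) -> (2293/69): both odd, 69 mod 4 = 1, 2293 mod 4 = 1, so the flip contributes +1; sign now -1
(2293/69): 2293 mod 69 = 16, so (2293/69) = (16/69)
factor out 2^4: 16 = 2^4·1; with 69 mod 8 = 5, (2/69) = -1; sign now -1; continue with (1/69)
reached (1/69) = 1, so the symbol is -1

-1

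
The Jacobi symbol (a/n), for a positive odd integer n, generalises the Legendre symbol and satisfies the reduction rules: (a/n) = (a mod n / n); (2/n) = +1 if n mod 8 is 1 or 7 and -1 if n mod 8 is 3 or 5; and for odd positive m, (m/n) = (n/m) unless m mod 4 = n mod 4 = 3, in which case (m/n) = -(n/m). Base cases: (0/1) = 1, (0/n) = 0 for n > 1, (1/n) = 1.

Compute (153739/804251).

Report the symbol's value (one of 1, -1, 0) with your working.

-1

flip (153739/804251) -> (804251/153739): both odd, 153739 mod 4 = 3, 804251 mod 4 = 3, so the flip contributes -1; sign now -1
(804251/153739): 804251 mod 153739 = 35556, so (804251/153739) = (35556/153739)
factor out 2^2: 35556 = 2^2·8889; with 153739 mod 8 = 3, (2/153739) = -1; sign now -1; continue with (8889/153739)
flip (8889/153739) -> (153739/8889): both odd, 8889 mod 4 = 1, 153739 mod 4 = 3, so the flip contributes +1; sign now -1
(153739/8889): 153739 mod 8889 = 2626, so (153739/8889) = (2626/8889)
factor out 2^1: 2626 = 2^1·1313; with 8889 mod 8 = 1, (2/8889) = +1; sign now -1; continue with (1313/8889)
flip (1313/8889) -> (8889/1313): both odd, 1313 mod 4 = 1, 8889 mod 4 = 1, so the flip contributes +1; sign now -1
(8889/1313): 8889 mod 1313 = 1011, so (8889/1313) = (1011/1313)
flip (1011/1313) -> (1313/1011): both odd, 1011 mod 4 = 3, 1313 mod 4 = 1, so the flip contributes +1; sign now -1
(1313/1011): 1313 mod 1011 = 302, so (1313/1011) = (302/1011)
factor out 2^1: 302 = 2^1·151; with 1011 mod 8 = 3, (2/1011) = -1; sign now +1; continue with (151/1011)
flip (151/1011) -> (1011/151): both odd, 151 mod 4 = 3, 1011 mod 4 = 3, so the flip contributes -1; sign now -1
(1011/151): 1011 mod 151 = 105, so (1011/151) = (105/151)
flip (105/151) -> (151/105): both odd, 105 mod 4 = 1, 151 mod 4 = 3, so the flip contributes +1; sign now -1
(151/105): 151 mod 105 = 46, so (151/105) = (46/105)
factor out 2^1: 46 = 2^1·23; with 105 mod 8 = 1, (2/105) = +1; sign now -1; continue with (23/105)
flip (23/105) -> (105/23): both odd, 23 mod 4 = 3, 105 mod 4 = 1, so the flip contributes +1; sign now -1
(105/23): 105 mod 23 = 13, so (105/23) = (13/23)
flip (13/23) -> (23/13): both odd, 13 mod 4 = 1, 23 mod 4 = 3, so the flip contributes +1; sign now -1
(23/13): 23 mod 13 = 10, so (23/13) = (10/13)
factor out 2^1: 10 = 2^1·5; with 13 mod 8 = 5, (2/13) = -1; sign now +1; continue with (5/13)
flip (5/13) -> (13/5): both odd, 5 mod 4 = 1, 13 mod 4 = 1, so the flip contributes +1; sign now +1
(13/5): 13 mod 5 = 3, so (13/5) = (3/5)
flip (3/5) -> (5/3): both odd, 3 mod 4 = 3, 5 mod 4 = 1, so the flip contributes +1; sign now +1
(5/3): 5 mod 3 = 2, so (5/3) = (2/3)
factor out 2^1: 2 = 2^1·1; with 3 mod 8 = 3, (2/3) = -1; sign now -1; continue with (1/3)
reached (1/3) = 1, so the symbol is -1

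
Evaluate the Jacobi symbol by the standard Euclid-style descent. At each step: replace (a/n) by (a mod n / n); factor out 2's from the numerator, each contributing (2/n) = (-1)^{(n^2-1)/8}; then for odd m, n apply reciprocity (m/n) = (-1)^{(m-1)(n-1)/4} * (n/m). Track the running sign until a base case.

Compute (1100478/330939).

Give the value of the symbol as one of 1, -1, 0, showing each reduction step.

0

(1100478/330939) = (107661/330939)   [reduce mod 330939]
reciprocity: (107661/330939) = +1·(330939/107661) since 107661 mod 4 = 1, 330939 mod 4 = 3; sign now +1
(330939/107661) = (7956/107661)   [reduce mod 107661]
7956 = 2^2·1989; (2/107661) = -1 since 107661 mod 8 = 5, so (7956/107661) = (-1)^2·(1989/107661); sign now +1
reciprocity: (1989/107661) = +1·(107661/1989) since 1989 mod 4 = 1, 107661 mod 4 = 1; sign now +1
(107661/1989) = (255/1989)   [reduce mod 1989]
reciprocity: (255/1989) = +1·(1989/255) since 255 mod 4 = 3, 1989 mod 4 = 1; sign now +1
(1989/255) = (204/255)   [reduce mod 255]
204 = 2^2·51; (2/255) = +1 since 255 mod 8 = 7, so (204/255) = (+1)^2·(51/255); sign now +1
reciprocity: (51/255) = -1·(255/51) since 51 mod 4 = 3, 255 mod 4 = 3; sign now -1
(255/51) = (0/51)   [reduce mod 51]
(0/51) = 0   [gcd(a, n) > 1]; final value = 0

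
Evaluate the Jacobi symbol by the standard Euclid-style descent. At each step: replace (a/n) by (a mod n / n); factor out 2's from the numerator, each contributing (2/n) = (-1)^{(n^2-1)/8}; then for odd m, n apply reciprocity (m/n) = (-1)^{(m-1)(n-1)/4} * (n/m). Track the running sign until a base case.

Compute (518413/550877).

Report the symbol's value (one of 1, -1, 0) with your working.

reciprocity: (518413/550877) = +1·(550877/518413) since 518413 mod 4 = 1, 550877 mod 4 = 1; sign now +1
(550877/518413) = (32464/518413)   [reduce mod 518413]
32464 = 2^4·2029; (2/518413) = -1 since 518413 mod 8 = 5, so (32464/518413) = (-1)^4·(2029/518413); sign now +1
reciprocity: (2029/518413) = +1·(518413/2029) since 2029 mod 4 = 1, 518413 mod 4 = 1; sign now +1
(518413/2029) = (1018/2029)   [reduce mod 2029]
1018 = 2^1·509; (2/2029) = -1 since 2029 mod 8 = 5, so (1018/2029) = (-1)^1·(509/2029); sign now -1
reciprocity: (509/2029) = +1·(2029/509) since 509 mod 4 = 1, 2029 mod 4 = 1; sign now -1
(2029/509) = (502/509)   [reduce mod 509]
502 = 2^1·251; (2/509) = -1 since 509 mod 8 = 5, so (502/509) = (-1)^1·(251/509); sign now +1
reciprocity: (251/509) = +1·(509/251) since 251 mod 4 = 3, 509 mod 4 = 1; sign now +1
(509/251) = (7/251)   [reduce mod 251]
reciprocity: (7/251) = -1·(251/7) since 7 mod 4 = 3, 251 mod 4 = 3; sign now -1
(251/7) = (6/7)   [reduce mod 7]
6 = 2^1·3; (2/7) = +1 since 7 mod 8 = 7, so (6/7) = (+1)^1·(3/7); sign now -1
reciprocity: (3/7) = -1·(7/3) since 3 mod 4 = 3, 7 mod 4 = 3; sign now +1
(7/3) = (1/3)   [reduce mod 3]
(1/3) = 1; final value = sign = +1

1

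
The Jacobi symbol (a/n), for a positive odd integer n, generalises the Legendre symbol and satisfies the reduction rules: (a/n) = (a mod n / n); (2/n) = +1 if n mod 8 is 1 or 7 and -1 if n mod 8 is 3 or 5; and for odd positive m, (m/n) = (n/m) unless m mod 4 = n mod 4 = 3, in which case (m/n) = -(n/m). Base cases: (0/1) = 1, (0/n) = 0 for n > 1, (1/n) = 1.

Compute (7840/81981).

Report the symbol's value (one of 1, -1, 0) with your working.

-1

7840 = 2^5·245; (2/81981) = -1 since 81981 mod 8 = 5, so (7840/81981) = (-1)^5·(245/81981); sign now -1
reciprocity: (245/81981) = +1·(81981/245) since 245 mod 4 = 1, 81981 mod 4 = 1; sign now -1
(81981/245) = (151/245)   [reduce mod 245]
reciprocity: (151/245) = +1·(245/151) since 151 mod 4 = 3, 245 mod 4 = 1; sign now -1
(245/151) = (94/151)   [reduce mod 151]
94 = 2^1·47; (2/151) = +1 since 151 mod 8 = 7, so (94/151) = (+1)^1·(47/151); sign now -1
reciprocity: (47/151) = -1·(151/47) since 47 mod 4 = 3, 151 mod 4 = 3; sign now +1
(151/47) = (10/47)   [reduce mod 47]
10 = 2^1·5; (2/47) = +1 since 47 mod 8 = 7, so (10/47) = (+1)^1·(5/47); sign now +1
reciprocity: (5/47) = +1·(47/5) since 5 mod 4 = 1, 47 mod 4 = 3; sign now +1
(47/5) = (2/5)   [reduce mod 5]
2 = 2^1·1; (2/5) = -1 since 5 mod 8 = 5, so (2/5) = (-1)^1·(1/5); sign now -1
(1/5) = 1; final value = sign = -1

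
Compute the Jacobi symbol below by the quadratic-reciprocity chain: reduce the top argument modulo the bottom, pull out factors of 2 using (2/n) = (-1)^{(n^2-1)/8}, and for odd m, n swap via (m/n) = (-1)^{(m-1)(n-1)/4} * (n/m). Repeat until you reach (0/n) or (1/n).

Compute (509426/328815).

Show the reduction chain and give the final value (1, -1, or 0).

(509426/328815): 509426 mod 328815 = 180611, so (509426/328815) = (180611/328815)
flip (180611/328815) -> (328815/180611): both odd, 180611 mod 4 = 3, 328815 mod 4 = 3, so the flip contributes -1; sign now -1
(328815/180611): 328815 mod 180611 = 148204, so (328815/180611) = (148204/180611)
factor out 2^2: 148204 = 2^2·37051; with 180611 mod 8 = 3, (2/180611) = -1; sign now -1; continue with (37051/180611)
flip (37051/180611) -> (180611/37051): both odd, 37051 mod 4 = 3, 180611 mod 4 = 3, so the flip contributes -1; sign now +1
(180611/37051): 180611 mod 37051 = 32407, so (180611/37051) = (32407/37051)
flip (32407/37051) -> (37051/32407): both odd, 32407 mod 4 = 3, 37051 mod 4 = 3, so the flip contributes -1; sign now -1
(37051/32407): 37051 mod 32407 = 4644, so (37051/32407) = (4644/32407)
factor out 2^2: 4644 = 2^2·1161; with 32407 mod 8 = 7, (2/32407) = +1; sign now -1; continue with (1161/32407)
flip (1161/32407) -> (32407/1161): both odd, 1161 mod 4 = 1, 32407 mod 4 = 3, so the flip contributes +1; sign now -1
(32407/1161): 32407 mod 1161 = 1060, so (32407/1161) = (1060/1161)
factor out 2^2: 1060 = 2^2·265; with 1161 mod 8 = 1, (2/1161) = +1; sign now -1; continue with (265/1161)
flip (265/1161) -> (1161/265): both odd, 265 mod 4 = 1, 1161 mod 4 = 1, so the flip contributes +1; sign now -1
(1161/265): 1161 mod 265 = 101, so (1161/265) = (101/265)
flip (101/265) -> (265/101): both odd, 101 mod 4 = 1, 265 mod 4 = 1, so the flip contributes +1; sign now -1
(265/101): 265 mod 101 = 63, so (265/101) = (63/101)
flip (63/101) -> (101/63): both odd, 63 mod 4 = 3, 101 mod 4 = 1, so the flip contributes +1; sign now -1
(101/63): 101 mod 63 = 38, so (101/63) = (38/63)
factor out 2^1: 38 = 2^1·19; with 63 mod 8 = 7, (2/63) = +1; sign now -1; continue with (19/63)
flip (19/63) -> (63/19): both odd, 19 mod 4 = 3, 63 mod 4 = 3, so the flip contributes -1; sign now +1
(63/19): 63 mod 19 = 6, so (63/19) = (6/19)
factor out 2^1: 6 = 2^1·3; with 19 mod 8 = 3, (2/19) = -1; sign now -1; continue with (3/19)
flip (3/19) -> (19/3): both odd, 3 mod 4 = 3, 19 mod 4 = 3, so the flip contributes -1; sign now +1
(19/3): 19 mod 3 = 1, so (19/3) = (1/3)
reached (1/3) = 1, so the symbol is +1

1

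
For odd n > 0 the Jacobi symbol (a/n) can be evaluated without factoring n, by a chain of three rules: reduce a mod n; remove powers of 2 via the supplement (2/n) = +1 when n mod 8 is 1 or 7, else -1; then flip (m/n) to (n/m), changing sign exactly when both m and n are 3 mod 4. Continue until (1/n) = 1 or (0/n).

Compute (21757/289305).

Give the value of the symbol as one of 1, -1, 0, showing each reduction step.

flip (21757/289305) -> (289305/21757): both odd, 21757 mod 4 = 1, 289305 mod 4 = 1, so the flip contributes +1; sign now +1
(289305/21757): 289305 mod 21757 = 6464, so (289305/21757) = (6464/21757)
factor out 2^6: 6464 = 2^6·101; with 21757 mod 8 = 5, (2/21757) = -1; sign now +1; continue with (101/21757)
flip (101/21757) -> (21757/101): both odd, 101 mod 4 = 1, 21757 mod 4 = 1, so the flip contributes +1; sign now +1
(21757/101): 21757 mod 101 = 42, so (21757/101) = (42/101)
factor out 2^1: 42 = 2^1·21; with 101 mod 8 = 5, (2/101) = -1; sign now -1; continue with (21/101)
flip (21/101) -> (101/21): both odd, 21 mod 4 = 1, 101 mod 4 = 1, so the flip contributes +1; sign now -1
(101/21): 101 mod 21 = 17, so (101/21) = (17/21)
flip (17/21) -> (21/17): both odd, 17 mod 4 = 1, 21 mod 4 = 1, so the flip contributes +1; sign now -1
(21/17): 21 mod 17 = 4, so (21/17) = (4/17)
factor out 2^2: 4 = 2^2·1; with 17 mod 8 = 1, (2/17) = +1; sign now -1; continue with (1/17)
reached (1/17) = 1, so the symbol is -1

-1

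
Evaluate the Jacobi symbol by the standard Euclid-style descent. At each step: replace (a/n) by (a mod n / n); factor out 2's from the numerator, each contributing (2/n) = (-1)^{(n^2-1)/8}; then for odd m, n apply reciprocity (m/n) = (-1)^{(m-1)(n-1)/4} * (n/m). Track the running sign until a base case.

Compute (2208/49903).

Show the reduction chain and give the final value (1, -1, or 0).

1

factor out 2^5: 2208 = 2^5·69; with 49903 mod 8 = 7, (2/49903) = +1; sign now +1; continue with (69/49903)
flip (69/49903) -> (49903/69): both odd, 69 mod 4 = 1, 49903 mod 4 = 3, so the flip contributes +1; sign now +1
(49903/69): 49903 mod 69 = 16, so (49903/69) = (16/69)
factor out 2^4: 16 = 2^4·1; with 69 mod 8 = 5, (2/69) = -1; sign now +1; continue with (1/69)
reached (1/69) = 1, so the symbol is +1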